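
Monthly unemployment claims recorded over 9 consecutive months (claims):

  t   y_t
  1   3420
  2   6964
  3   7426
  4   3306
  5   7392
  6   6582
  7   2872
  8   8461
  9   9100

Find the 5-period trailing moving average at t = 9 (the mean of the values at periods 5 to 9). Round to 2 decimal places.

Sum of periods 5–9: 7392 + 6582 + 2872 + 8461 + 9100 = 34407
Divide by 5: 34407 / 5 = 6881.40

6881.40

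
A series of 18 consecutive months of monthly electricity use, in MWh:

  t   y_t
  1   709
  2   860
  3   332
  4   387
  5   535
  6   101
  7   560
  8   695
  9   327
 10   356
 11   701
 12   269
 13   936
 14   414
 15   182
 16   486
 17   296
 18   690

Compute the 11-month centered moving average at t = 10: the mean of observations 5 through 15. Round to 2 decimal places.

461.45

Sum of periods 5–15: 535 + 101 + 560 + 695 + 327 + 356 + 701 + 269 + 936 + 414 + 182 = 5076
Divide by 11: 5076 / 11 = 461.45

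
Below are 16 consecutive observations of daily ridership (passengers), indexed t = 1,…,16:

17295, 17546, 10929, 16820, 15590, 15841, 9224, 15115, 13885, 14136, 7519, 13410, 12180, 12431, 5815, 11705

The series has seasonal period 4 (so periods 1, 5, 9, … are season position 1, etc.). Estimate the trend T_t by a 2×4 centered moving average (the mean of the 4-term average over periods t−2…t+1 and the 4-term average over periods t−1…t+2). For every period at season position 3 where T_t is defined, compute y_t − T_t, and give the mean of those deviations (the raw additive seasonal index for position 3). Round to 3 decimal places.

-4505.375

Season position 3 occurs at t = 3, 7, 11 (where T_t is defined).
t=3: T_3 = 15434.37500; y_3 − T_3 = 10929 − 15434.37500 = -4505.37500
t=7: T_7 = 13729.37500; y_7 − T_7 = 9224 − 13729.37500 = -4505.37500
t=11: T_11 = 12024.37500; y_11 − T_11 = 7519 − 12024.37500 = -4505.37500
Mean deviation: (-4505.37500 + -4505.37500 + -4505.37500) / 3 = -4505.375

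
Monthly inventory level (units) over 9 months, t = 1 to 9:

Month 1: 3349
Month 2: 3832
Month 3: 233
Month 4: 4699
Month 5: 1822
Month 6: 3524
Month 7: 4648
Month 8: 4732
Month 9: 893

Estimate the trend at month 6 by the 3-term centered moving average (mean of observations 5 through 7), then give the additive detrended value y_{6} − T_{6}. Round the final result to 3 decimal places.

Trend T_6 = (1822 + 3524 + 4648) / 3 = 9994/3 = 3331.33333
Detrended value: 3524 − 3331.33333 = 192.667

192.667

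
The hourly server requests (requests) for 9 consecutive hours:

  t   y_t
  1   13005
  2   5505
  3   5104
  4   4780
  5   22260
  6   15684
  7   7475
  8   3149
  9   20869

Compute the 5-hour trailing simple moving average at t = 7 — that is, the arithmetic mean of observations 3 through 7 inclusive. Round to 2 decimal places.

Sum of periods 3–7: 5104 + 4780 + 22260 + 15684 + 7475 = 55303
Divide by 5: 55303 / 5 = 11060.60

11060.60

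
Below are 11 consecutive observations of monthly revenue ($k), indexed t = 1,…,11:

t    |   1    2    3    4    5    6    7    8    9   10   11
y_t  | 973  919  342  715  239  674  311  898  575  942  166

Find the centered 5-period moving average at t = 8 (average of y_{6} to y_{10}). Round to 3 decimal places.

Sum of periods 6–10: 674 + 311 + 898 + 575 + 942 = 3400
Divide by 5: 3400 / 5 = 680.000

680.000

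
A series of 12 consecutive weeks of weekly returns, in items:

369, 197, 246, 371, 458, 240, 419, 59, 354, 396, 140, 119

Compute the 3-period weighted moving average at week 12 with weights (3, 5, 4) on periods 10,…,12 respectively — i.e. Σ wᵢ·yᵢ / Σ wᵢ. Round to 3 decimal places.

197.000

Weighted sum: 3·396 + 5·140 + 4·119 = 1188 + 700 + 476 = 2364
Weight total: 3 + 5 + 4 = 12
WMA = 2364 / 12 = 197.000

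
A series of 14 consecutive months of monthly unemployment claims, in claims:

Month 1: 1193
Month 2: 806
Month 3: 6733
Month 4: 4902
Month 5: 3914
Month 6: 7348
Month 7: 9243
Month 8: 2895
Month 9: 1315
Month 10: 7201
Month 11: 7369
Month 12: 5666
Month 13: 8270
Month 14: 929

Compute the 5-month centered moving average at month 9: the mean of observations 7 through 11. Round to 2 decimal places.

Sum of periods 7–11: 9243 + 2895 + 1315 + 7201 + 7369 = 28023
Divide by 5: 28023 / 5 = 5604.60

5604.60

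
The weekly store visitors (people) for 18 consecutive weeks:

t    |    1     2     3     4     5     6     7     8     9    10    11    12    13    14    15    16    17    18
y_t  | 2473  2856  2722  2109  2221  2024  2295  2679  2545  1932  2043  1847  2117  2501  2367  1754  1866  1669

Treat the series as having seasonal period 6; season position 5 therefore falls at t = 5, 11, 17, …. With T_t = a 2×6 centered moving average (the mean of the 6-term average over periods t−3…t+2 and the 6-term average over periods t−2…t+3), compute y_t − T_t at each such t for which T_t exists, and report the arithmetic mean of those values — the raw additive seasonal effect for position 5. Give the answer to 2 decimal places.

-135.71

Season position 5 occurs at t = 5, 11 (where T_t is defined).
t=5: T_5 = 2356.4167; y_5 − T_5 = 2221 − 2356.4167 = -135.4167
t=11: T_11 = 2179.0000; y_11 − T_11 = 2043 − 2179.0000 = -136.0000
Mean deviation: (-135.4167 + -136.0000) / 2 = -135.71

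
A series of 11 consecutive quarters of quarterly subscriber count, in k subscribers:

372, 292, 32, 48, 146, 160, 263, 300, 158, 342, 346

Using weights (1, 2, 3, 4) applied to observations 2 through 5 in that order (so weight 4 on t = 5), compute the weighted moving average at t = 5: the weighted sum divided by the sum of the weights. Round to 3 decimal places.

108.400

Weighted sum: 1·292 + 2·32 + 3·48 + 4·146 = 292 + 64 + 144 + 584 = 1084
Weight total: 1 + 2 + 3 + 4 = 10
WMA = 1084 / 10 = 108.400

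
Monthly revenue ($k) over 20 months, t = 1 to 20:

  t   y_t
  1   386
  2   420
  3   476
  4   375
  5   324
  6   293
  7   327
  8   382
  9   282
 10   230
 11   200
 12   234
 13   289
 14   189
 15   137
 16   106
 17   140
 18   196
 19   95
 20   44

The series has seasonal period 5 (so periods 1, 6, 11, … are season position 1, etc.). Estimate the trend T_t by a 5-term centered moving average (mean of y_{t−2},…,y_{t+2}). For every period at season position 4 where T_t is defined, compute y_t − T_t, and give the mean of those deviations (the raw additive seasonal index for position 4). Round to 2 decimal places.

Season position 4 occurs at t = 4, 9, 14 (where T_t is defined).
t=4: T_4 = 377.6000; y_4 − T_4 = 375 − 377.6000 = -2.6000
t=9: T_9 = 284.2000; y_9 − T_9 = 282 − 284.2000 = -2.2000
t=14: T_14 = 191.0000; y_14 − T_14 = 189 − 191.0000 = -2.0000
Mean deviation: (-2.6000 + -2.2000 + -2.0000) / 3 = -2.27

-2.27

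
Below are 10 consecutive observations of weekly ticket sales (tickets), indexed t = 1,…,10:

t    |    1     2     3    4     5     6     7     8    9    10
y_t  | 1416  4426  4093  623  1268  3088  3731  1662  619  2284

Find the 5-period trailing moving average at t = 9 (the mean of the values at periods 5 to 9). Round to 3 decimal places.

2073.600

Sum of periods 5–9: 1268 + 3088 + 3731 + 1662 + 619 = 10368
Divide by 5: 10368 / 5 = 2073.600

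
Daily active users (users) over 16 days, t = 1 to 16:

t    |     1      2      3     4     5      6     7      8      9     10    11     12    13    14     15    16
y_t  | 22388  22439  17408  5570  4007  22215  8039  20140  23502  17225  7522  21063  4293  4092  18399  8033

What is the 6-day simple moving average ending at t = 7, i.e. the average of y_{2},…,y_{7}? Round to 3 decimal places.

13279.667

Sum of periods 2–7: 22439 + 17408 + 5570 + 4007 + 22215 + 8039 = 79678
Divide by 6: 79678 / 6 = 13279.667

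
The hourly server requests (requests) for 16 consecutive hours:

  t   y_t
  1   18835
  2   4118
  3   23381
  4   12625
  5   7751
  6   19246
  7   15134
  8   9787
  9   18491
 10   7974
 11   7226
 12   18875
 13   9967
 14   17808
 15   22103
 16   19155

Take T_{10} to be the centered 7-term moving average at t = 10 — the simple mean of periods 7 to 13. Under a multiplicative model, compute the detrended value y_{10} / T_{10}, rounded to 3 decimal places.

Trend T_10 = (15134 + 9787 + 18491 + 7974 + 7226 + 18875 + 9967) / 7 = 87454/7 = 12493.42857
Ratio to trend: 7974 / 12493.42857 = 0.638

0.638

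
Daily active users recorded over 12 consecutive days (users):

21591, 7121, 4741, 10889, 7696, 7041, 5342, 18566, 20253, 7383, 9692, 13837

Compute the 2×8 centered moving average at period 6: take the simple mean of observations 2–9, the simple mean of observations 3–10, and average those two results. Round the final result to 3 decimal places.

10222.500

Sum over 2–9: 7121 + 4741 + 10889 + 7696 + 7041 + 5342 + 18566 + 20253 = 81649
Sum over 3–10: 4741 + 10889 + 7696 + 7041 + 5342 + 18566 + 20253 + 7383 = 81911
CMA at t=6 = (81649 + 81911) / (2·8) = 163560 / 16 = 10222.500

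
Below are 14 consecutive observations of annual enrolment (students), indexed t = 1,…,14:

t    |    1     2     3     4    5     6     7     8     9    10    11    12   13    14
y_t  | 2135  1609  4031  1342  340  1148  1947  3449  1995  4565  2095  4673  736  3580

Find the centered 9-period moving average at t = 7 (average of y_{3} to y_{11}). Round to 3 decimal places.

2323.556

Sum of periods 3–11: 4031 + 1342 + 340 + 1148 + 1947 + 3449 + 1995 + 4565 + 2095 = 20912
Divide by 9: 20912 / 9 = 2323.556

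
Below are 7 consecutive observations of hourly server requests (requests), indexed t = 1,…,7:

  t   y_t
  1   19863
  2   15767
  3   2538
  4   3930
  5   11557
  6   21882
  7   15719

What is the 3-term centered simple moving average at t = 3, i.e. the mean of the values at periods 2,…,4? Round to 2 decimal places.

Sum of periods 2–4: 15767 + 2538 + 3930 = 22235
Divide by 3: 22235 / 3 = 7411.67

7411.67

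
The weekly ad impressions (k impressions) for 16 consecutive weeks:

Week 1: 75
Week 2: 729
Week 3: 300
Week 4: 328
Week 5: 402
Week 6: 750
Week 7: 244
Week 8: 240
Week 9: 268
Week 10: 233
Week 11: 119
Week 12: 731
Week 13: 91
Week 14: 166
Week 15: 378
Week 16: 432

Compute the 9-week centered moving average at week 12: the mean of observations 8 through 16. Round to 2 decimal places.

Sum of periods 8–16: 240 + 268 + 233 + 119 + 731 + 91 + 166 + 378 + 432 = 2658
Divide by 9: 2658 / 9 = 295.33

295.33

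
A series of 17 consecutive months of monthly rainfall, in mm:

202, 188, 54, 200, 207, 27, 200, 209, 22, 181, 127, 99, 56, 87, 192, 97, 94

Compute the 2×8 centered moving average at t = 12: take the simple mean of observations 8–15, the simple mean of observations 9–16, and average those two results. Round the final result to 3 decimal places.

114.625

Sum over 8–15: 209 + 22 + 181 + 127 + 99 + 56 + 87 + 192 = 973
Sum over 9–16: 22 + 181 + 127 + 99 + 56 + 87 + 192 + 97 = 861
CMA at t=12 = (973 + 861) / (2·8) = 1834 / 16 = 114.625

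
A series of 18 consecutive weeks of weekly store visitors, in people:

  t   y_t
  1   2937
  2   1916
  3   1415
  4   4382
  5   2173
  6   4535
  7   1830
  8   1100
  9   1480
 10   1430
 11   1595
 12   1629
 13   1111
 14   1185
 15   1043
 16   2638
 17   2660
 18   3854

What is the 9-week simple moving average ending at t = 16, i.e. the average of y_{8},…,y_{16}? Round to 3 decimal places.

Sum of periods 8–16: 1100 + 1480 + 1430 + 1595 + 1629 + 1111 + 1185 + 1043 + 2638 = 13211
Divide by 9: 13211 / 9 = 1467.889

1467.889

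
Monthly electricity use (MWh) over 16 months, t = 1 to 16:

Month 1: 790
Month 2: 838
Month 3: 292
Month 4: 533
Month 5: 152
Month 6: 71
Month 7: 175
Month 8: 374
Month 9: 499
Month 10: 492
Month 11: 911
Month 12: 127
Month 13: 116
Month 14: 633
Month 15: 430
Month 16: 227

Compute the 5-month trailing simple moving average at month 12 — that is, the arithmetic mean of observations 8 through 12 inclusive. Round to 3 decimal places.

Sum of periods 8–12: 374 + 499 + 492 + 911 + 127 = 2403
Divide by 5: 2403 / 5 = 480.600

480.600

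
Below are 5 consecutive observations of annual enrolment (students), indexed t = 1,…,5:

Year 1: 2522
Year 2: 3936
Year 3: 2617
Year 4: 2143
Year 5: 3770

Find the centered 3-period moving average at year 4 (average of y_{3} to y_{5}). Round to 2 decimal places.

Sum of periods 3–5: 2617 + 2143 + 3770 = 8530
Divide by 3: 8530 / 3 = 2843.33

2843.33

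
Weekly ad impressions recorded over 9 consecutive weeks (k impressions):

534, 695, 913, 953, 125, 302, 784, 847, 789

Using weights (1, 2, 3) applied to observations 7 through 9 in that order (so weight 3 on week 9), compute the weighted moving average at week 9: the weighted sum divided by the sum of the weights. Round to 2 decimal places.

807.50

Weighted sum: 1·784 + 2·847 + 3·789 = 784 + 1694 + 2367 = 4845
Weight total: 1 + 2 + 3 = 6
WMA = 4845 / 6 = 807.50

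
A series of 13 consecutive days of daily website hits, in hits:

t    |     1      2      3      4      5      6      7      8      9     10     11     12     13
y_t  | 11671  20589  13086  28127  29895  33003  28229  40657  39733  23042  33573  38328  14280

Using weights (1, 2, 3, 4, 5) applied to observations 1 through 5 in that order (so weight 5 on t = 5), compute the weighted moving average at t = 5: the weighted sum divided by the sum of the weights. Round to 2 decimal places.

Weighted sum: 1·11671 + 2·20589 + 3·13086 + 4·28127 + 5·29895 = 11671 + 41178 + 39258 + 112508 + 149475 = 354090
Weight total: 1 + 2 + 3 + 4 + 5 = 15
WMA = 354090 / 15 = 23606.00

23606.00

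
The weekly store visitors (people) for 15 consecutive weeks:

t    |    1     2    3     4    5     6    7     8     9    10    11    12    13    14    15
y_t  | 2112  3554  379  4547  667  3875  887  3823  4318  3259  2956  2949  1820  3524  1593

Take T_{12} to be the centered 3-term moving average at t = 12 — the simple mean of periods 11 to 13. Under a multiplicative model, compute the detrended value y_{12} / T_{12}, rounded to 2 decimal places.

1.15

Trend T_12 = (2956 + 2949 + 1820) / 3 = 7725/3 = 2575.0000
Ratio to trend: 2949 / 2575.0000 = 1.15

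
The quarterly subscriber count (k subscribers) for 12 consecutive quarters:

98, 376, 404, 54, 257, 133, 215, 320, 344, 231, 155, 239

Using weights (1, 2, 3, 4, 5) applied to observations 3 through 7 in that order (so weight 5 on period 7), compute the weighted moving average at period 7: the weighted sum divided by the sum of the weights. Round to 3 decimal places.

Weighted sum: 1·404 + 2·54 + 3·257 + 4·133 + 5·215 = 404 + 108 + 771 + 532 + 1075 = 2890
Weight total: 1 + 2 + 3 + 4 + 5 = 15
WMA = 2890 / 15 = 192.667

192.667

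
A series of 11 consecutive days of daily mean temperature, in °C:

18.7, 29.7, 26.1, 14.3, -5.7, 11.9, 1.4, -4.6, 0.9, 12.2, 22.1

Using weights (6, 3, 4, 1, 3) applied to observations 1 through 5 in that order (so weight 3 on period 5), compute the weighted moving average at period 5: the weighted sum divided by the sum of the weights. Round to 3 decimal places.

Weighted sum: 6·18.7 + 3·29.7 + 4·26.1 + 1·14.3 + 3·-5.7 = 112.2 + 89.1 + 104.4 + 14.3 + -17.1 = 302.9
Weight total: 6 + 3 + 4 + 1 + 3 = 17
WMA = 302.9 / 17 = 17.818

17.818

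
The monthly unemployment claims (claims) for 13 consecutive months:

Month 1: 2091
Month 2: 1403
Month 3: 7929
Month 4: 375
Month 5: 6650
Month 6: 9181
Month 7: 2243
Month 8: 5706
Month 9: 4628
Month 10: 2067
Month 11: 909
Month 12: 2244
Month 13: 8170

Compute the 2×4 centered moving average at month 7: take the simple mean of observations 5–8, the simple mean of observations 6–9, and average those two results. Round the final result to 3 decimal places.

Sum over 5–8: 6650 + 9181 + 2243 + 5706 = 23780
Sum over 6–9: 9181 + 2243 + 5706 + 4628 = 21758
CMA at t=7 = (23780 + 21758) / (2·4) = 45538 / 8 = 5692.250

5692.250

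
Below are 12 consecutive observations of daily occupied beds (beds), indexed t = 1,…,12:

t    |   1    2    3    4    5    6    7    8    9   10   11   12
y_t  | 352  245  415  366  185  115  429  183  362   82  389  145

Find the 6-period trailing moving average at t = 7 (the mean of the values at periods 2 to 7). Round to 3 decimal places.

Sum of periods 2–7: 245 + 415 + 366 + 185 + 115 + 429 = 1755
Divide by 6: 1755 / 6 = 292.500

292.500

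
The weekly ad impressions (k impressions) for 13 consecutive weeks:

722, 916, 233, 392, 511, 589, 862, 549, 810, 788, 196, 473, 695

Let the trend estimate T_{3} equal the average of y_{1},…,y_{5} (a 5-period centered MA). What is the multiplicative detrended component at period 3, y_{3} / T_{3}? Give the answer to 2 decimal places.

0.42

Trend T_3 = (722 + 916 + 233 + 392 + 511) / 5 = 2774/5 = 554.8000
Ratio to trend: 233 / 554.8000 = 0.42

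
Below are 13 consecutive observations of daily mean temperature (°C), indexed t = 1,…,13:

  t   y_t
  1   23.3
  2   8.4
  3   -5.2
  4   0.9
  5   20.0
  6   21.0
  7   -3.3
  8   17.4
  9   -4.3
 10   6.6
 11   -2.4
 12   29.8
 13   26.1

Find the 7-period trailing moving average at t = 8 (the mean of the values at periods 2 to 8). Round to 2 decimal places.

8.46

Sum of periods 2–8: 8.4 + (-5.2) + 0.9 + 20.0 + 21.0 + (-3.3) + 17.4 = 59.2
Divide by 7: 59.2 / 7 = 8.46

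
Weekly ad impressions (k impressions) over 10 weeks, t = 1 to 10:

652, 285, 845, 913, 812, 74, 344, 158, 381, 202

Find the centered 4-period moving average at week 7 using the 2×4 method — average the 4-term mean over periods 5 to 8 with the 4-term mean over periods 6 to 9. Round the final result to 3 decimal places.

Sum over 5–8: 812 + 74 + 344 + 158 = 1388
Sum over 6–9: 74 + 344 + 158 + 381 = 957
CMA at t=7 = (1388 + 957) / (2·4) = 2345 / 8 = 293.125

293.125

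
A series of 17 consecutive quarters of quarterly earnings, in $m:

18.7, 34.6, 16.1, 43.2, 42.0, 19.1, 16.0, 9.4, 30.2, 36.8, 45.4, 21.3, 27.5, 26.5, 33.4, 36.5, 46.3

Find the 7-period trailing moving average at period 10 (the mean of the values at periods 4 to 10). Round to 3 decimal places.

Sum of periods 4–10: 43.2 + 42.0 + 19.1 + 16.0 + 9.4 + 30.2 + 36.8 = 196.7
Divide by 7: 196.7 / 7 = 28.100

28.100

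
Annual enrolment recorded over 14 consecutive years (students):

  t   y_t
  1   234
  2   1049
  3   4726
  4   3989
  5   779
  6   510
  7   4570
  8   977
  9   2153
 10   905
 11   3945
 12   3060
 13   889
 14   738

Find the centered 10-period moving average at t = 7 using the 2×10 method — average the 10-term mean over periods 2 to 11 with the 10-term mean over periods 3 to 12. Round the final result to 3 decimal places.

Sum over 2–11: 1049 + 4726 + 3989 + 779 + 510 + 4570 + 977 + 2153 + 905 + 3945 = 23603
Sum over 3–12: 4726 + 3989 + 779 + 510 + 4570 + 977 + 2153 + 905 + 3945 + 3060 = 25614
CMA at t=7 = (23603 + 25614) / (2·10) = 49217 / 20 = 2460.850

2460.850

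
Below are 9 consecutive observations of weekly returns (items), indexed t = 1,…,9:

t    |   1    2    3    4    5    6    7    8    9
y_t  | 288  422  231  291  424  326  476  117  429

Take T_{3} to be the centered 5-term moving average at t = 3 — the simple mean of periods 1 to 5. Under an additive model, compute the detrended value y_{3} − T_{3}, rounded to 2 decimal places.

Trend T_3 = (288 + 422 + 231 + 291 + 424) / 5 = 1656/5 = 331.2000
Detrended value: 231 − 331.2000 = -100.20

-100.20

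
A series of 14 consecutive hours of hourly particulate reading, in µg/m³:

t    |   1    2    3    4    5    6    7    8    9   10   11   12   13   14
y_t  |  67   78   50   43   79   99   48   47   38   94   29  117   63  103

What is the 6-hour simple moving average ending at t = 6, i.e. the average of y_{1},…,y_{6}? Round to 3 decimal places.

69.333

Sum of periods 1–6: 67 + 78 + 50 + 43 + 79 + 99 = 416
Divide by 6: 416 / 6 = 69.333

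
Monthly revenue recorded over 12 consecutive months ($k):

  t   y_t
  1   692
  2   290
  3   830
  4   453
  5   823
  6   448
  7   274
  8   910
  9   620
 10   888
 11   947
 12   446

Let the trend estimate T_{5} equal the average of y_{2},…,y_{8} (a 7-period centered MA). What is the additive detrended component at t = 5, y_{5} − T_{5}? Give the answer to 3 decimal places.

Trend T_5 = (290 + 830 + 453 + 823 + 448 + 274 + 910) / 7 = 4028/7 = 575.42857
Detrended value: 823 − 575.42857 = 247.571

247.571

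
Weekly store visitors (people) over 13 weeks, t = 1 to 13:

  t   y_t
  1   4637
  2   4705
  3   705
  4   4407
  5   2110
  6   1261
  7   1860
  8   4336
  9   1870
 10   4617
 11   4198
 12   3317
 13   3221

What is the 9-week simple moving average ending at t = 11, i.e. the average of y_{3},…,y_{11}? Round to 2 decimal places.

2818.22

Sum of periods 3–11: 705 + 4407 + 2110 + 1261 + 1860 + 4336 + 1870 + 4617 + 4198 = 25364
Divide by 9: 25364 / 9 = 2818.22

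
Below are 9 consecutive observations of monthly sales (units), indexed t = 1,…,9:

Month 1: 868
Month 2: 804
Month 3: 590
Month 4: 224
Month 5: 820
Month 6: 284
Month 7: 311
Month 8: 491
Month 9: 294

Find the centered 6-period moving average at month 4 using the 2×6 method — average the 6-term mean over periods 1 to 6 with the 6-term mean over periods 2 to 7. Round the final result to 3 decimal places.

551.917

Sum over 1–6: 868 + 804 + 590 + 224 + 820 + 284 = 3590
Sum over 2–7: 804 + 590 + 224 + 820 + 284 + 311 = 3033
CMA at t=4 = (3590 + 3033) / (2·6) = 6623 / 12 = 551.917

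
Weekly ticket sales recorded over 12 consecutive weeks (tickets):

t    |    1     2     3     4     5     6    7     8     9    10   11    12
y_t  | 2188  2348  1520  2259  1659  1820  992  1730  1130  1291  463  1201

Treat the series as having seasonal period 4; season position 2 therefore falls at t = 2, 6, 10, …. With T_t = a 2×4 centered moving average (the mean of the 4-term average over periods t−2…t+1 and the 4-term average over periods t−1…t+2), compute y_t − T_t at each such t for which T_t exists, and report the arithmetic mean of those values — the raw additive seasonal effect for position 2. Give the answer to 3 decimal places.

203.625

Season position 2 occurs at t = 6, 10 (where T_t is defined).
t=6: T_6 = 1616.37500; y_6 − T_6 = 1820 − 1616.37500 = 203.62500
t=10: T_10 = 1087.37500; y_10 − T_10 = 1291 − 1087.37500 = 203.62500
Mean deviation: (203.62500 + 203.62500) / 2 = 203.625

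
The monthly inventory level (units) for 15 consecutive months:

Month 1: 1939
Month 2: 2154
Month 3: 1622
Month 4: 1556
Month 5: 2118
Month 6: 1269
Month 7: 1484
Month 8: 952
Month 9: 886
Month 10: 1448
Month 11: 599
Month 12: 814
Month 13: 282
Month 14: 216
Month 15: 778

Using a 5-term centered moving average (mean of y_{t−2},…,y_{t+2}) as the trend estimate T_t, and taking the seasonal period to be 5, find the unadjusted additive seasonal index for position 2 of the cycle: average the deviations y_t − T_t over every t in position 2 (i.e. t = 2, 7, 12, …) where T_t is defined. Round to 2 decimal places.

142.20

Season position 2 occurs at t = 7, 12 (where T_t is defined).
t=7: T_7 = 1341.8000; y_7 − T_7 = 1484 − 1341.8000 = 142.2000
t=12: T_12 = 671.8000; y_12 − T_12 = 814 − 671.8000 = 142.2000
Mean deviation: (142.2000 + 142.2000) / 2 = 142.20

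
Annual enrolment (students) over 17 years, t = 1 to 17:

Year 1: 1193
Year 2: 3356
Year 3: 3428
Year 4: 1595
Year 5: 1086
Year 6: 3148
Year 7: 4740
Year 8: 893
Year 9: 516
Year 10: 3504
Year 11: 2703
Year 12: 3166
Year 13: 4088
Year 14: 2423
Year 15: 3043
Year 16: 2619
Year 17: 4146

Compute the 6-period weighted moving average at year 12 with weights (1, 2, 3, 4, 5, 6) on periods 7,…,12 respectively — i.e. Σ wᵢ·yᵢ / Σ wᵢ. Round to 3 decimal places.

Weighted sum: 1·4740 + 2·893 + 3·516 + 4·3504 + 5·2703 + 6·3166 = 4740 + 1786 + 1548 + 14016 + 13515 + 18996 = 54601
Weight total: 1 + 2 + 3 + 4 + 5 + 6 = 21
WMA = 54601 / 21 = 2600.048

2600.048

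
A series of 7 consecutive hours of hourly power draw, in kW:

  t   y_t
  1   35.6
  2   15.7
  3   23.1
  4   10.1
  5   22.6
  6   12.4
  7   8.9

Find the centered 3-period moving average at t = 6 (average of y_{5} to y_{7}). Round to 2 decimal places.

14.63

Sum of periods 5–7: 22.6 + 12.4 + 8.9 = 43.9
Divide by 3: 43.9 / 3 = 14.63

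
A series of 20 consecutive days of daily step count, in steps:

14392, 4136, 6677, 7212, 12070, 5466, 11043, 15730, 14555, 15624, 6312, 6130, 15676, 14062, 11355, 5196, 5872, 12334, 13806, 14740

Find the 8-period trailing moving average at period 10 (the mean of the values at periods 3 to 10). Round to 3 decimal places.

11047.125

Sum of periods 3–10: 6677 + 7212 + 12070 + 5466 + 11043 + 15730 + 14555 + 15624 = 88377
Divide by 8: 88377 / 8 = 11047.125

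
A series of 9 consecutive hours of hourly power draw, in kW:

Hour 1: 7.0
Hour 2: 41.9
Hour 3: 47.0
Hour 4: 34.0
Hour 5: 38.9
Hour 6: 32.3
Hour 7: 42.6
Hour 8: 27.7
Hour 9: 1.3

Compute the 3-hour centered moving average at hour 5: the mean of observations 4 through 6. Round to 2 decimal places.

35.07

Sum of periods 4–6: 34.0 + 38.9 + 32.3 = 105.2
Divide by 3: 105.2 / 3 = 35.07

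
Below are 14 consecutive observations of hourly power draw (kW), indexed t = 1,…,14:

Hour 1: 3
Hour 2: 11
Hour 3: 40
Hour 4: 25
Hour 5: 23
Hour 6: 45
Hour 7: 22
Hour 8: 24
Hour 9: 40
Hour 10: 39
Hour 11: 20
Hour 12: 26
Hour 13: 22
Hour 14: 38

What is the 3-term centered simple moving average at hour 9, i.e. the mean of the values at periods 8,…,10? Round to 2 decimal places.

34.33

Sum of periods 8–10: 24 + 40 + 39 = 103
Divide by 3: 103 / 3 = 34.33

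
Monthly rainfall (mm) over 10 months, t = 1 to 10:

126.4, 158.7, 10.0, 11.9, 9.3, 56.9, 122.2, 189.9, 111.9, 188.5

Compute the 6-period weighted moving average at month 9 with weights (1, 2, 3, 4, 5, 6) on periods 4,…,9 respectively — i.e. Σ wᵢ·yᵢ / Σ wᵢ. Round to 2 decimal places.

110.04

Weighted sum: 1·11.9 + 2·9.3 + 3·56.9 + 4·122.2 + 5·189.9 + 6·111.9 = 11.9 + 18.6 + 170.7 + 488.8 + 949.5 + 671.4 = 2310.9
Weight total: 1 + 2 + 3 + 4 + 5 + 6 = 21
WMA = 2310.9 / 21 = 110.04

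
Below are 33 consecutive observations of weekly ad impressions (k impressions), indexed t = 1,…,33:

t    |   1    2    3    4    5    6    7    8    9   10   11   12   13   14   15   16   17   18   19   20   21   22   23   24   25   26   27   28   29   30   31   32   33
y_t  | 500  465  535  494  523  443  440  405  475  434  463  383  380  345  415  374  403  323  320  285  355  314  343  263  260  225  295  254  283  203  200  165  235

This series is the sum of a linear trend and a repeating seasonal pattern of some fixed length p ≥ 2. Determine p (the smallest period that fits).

First differences y_{t+1} − y_t: -35, 70, -41, 29, -80, -3, -35, 70, -41, 29, -80, -3, -35, 70, …
The difference pattern repeats every 6 terms and not for any smaller step, so p = 6.

6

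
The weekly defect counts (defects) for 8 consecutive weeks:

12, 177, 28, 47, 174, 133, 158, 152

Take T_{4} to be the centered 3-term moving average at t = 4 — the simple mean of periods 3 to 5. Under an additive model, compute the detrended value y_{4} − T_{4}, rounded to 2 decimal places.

Trend T_4 = (28 + 47 + 174) / 3 = 249/3 = 83.0000
Detrended value: 47 − 83.0000 = -36.00

-36.00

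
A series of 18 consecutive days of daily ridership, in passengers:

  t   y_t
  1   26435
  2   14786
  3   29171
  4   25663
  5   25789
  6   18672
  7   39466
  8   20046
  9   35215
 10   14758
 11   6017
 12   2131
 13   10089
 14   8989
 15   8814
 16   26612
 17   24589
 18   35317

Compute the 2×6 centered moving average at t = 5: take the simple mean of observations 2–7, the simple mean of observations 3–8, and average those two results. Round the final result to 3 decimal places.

26029.500

Sum over 2–7: 14786 + 29171 + 25663 + 25789 + 18672 + 39466 = 153547
Sum over 3–8: 29171 + 25663 + 25789 + 18672 + 39466 + 20046 = 158807
CMA at t=5 = (153547 + 158807) / (2·6) = 312354 / 12 = 26029.500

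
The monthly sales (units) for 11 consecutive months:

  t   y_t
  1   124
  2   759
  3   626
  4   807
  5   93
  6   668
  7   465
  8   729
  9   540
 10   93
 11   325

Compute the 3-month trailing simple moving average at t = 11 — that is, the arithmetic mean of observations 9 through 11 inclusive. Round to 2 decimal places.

Sum of periods 9–11: 540 + 93 + 325 = 958
Divide by 3: 958 / 3 = 319.33

319.33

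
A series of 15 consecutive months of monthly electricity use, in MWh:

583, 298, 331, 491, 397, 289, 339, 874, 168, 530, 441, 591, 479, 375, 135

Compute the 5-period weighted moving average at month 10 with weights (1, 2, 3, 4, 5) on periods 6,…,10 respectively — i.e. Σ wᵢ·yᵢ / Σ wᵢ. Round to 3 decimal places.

460.733

Weighted sum: 1·289 + 2·339 + 3·874 + 4·168 + 5·530 = 289 + 678 + 2622 + 672 + 2650 = 6911
Weight total: 1 + 2 + 3 + 4 + 5 = 15
WMA = 6911 / 15 = 460.733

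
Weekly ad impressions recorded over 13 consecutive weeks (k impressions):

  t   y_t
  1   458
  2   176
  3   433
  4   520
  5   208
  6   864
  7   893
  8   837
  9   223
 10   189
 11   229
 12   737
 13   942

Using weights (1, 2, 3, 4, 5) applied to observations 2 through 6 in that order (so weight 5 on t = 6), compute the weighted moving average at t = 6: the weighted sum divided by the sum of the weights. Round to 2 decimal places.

516.93

Weighted sum: 1·176 + 2·433 + 3·520 + 4·208 + 5·864 = 176 + 866 + 1560 + 832 + 4320 = 7754
Weight total: 1 + 2 + 3 + 4 + 5 = 15
WMA = 7754 / 15 = 516.93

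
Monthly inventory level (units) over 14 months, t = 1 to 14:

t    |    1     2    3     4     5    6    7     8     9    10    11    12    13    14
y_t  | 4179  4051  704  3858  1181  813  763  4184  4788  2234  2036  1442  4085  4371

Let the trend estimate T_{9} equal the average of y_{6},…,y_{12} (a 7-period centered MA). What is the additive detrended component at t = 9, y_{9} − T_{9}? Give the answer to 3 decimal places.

Trend T_9 = (813 + 763 + 4184 + 4788 + 2234 + 2036 + 1442) / 7 = 16260/7 = 2322.85714
Detrended value: 4788 − 2322.85714 = 2465.143

2465.143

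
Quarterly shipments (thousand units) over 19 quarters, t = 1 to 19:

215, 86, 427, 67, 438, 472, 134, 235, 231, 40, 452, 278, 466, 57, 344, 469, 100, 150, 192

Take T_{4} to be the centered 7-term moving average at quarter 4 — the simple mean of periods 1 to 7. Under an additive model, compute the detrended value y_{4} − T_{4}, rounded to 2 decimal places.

Trend T_4 = (215 + 86 + 427 + 67 + 438 + 472 + 134) / 7 = 1839/7 = 262.7143
Detrended value: 67 − 262.7143 = -195.71

-195.71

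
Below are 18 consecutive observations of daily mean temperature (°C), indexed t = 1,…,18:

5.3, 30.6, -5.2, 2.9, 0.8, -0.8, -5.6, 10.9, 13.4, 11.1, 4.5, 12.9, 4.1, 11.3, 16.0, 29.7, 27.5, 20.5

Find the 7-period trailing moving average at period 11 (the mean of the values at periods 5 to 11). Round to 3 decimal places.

Sum of periods 5–11: 0.8 + (-0.8) + (-5.6) + 10.9 + 13.4 + 11.1 + 4.5 = 34.3
Divide by 7: 34.3 / 7 = 4.900

4.900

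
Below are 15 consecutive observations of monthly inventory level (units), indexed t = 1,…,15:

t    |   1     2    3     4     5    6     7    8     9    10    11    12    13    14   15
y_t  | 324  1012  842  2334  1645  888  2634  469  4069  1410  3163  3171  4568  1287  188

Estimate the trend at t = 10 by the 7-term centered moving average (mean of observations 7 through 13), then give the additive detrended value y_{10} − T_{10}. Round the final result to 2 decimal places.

Trend T_10 = (2634 + 469 + 4069 + 1410 + 3163 + 3171 + 4568) / 7 = 19484/7 = 2783.4286
Detrended value: 1410 − 2783.4286 = -1373.43

-1373.43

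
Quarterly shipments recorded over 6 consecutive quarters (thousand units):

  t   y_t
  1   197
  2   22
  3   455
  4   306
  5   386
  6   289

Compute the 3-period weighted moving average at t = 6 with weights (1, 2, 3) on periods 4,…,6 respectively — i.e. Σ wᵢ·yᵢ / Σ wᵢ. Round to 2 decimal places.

Weighted sum: 1·306 + 2·386 + 3·289 = 306 + 772 + 867 = 1945
Weight total: 1 + 2 + 3 = 6
WMA = 1945 / 6 = 324.17

324.17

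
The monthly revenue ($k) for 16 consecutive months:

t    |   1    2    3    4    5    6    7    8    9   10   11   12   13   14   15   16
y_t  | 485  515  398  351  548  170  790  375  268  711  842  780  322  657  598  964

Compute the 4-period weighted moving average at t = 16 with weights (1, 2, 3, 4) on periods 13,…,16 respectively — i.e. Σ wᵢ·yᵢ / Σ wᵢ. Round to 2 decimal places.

728.60

Weighted sum: 1·322 + 2·657 + 3·598 + 4·964 = 322 + 1314 + 1794 + 3856 = 7286
Weight total: 1 + 2 + 3 + 4 = 10
WMA = 7286 / 10 = 728.60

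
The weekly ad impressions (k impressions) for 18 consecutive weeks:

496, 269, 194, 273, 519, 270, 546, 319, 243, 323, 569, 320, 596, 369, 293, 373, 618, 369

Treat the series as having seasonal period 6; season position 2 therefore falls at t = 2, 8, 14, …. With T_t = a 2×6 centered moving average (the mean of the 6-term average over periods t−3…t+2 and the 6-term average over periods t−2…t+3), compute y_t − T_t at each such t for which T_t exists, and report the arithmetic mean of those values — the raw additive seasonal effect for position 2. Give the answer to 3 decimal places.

Season position 2 occurs at t = 8, 14 (where T_t is defined).
t=8: T_8 = 374.16667; y_8 − T_8 = 319 − 374.16667 = -55.16667
t=14: T_14 = 424.08333; y_14 − T_14 = 369 − 424.08333 = -55.08333
Mean deviation: (-55.16667 + -55.08333) / 2 = -55.125

-55.125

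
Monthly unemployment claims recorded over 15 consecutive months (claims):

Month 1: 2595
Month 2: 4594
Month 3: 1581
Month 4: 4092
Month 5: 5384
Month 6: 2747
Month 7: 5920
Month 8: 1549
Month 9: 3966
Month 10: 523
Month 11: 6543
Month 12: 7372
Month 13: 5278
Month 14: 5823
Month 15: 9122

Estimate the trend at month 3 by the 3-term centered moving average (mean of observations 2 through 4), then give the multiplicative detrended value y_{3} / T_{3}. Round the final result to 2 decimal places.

Trend T_3 = (4594 + 1581 + 4092) / 3 = 10267/3 = 3422.3333
Ratio to trend: 1581 / 3422.3333 = 0.46

0.46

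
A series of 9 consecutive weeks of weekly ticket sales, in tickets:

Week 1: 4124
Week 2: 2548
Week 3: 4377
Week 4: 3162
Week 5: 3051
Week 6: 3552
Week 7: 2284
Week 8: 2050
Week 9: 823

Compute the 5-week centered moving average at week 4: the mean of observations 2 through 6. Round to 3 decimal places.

3338.000

Sum of periods 2–6: 2548 + 4377 + 3162 + 3051 + 3552 = 16690
Divide by 5: 16690 / 5 = 3338.000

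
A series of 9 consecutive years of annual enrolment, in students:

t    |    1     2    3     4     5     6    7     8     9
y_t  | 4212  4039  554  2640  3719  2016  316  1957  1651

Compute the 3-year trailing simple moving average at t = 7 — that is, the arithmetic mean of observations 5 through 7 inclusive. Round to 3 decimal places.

2017.000

Sum of periods 5–7: 3719 + 2016 + 316 = 6051
Divide by 3: 6051 / 3 = 2017.000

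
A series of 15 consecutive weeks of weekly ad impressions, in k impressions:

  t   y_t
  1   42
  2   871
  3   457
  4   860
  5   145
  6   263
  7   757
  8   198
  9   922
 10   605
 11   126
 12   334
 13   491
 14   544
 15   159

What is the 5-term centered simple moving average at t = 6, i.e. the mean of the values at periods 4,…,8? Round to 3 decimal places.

Sum of periods 4–8: 860 + 145 + 263 + 757 + 198 = 2223
Divide by 5: 2223 / 5 = 444.600

444.600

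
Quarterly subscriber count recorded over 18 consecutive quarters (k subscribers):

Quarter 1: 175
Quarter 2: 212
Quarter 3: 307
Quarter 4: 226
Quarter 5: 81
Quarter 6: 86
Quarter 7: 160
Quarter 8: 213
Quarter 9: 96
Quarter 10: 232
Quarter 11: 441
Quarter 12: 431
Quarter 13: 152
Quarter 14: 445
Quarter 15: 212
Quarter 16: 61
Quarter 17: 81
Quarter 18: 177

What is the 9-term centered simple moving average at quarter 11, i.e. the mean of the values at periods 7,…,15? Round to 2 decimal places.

264.67

Sum of periods 7–15: 160 + 213 + 96 + 232 + 441 + 431 + 152 + 445 + 212 = 2382
Divide by 9: 2382 / 9 = 264.67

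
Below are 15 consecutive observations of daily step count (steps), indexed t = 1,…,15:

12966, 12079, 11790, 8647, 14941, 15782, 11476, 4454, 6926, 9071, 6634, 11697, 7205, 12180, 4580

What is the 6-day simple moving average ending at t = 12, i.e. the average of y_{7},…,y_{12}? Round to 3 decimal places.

Sum of periods 7–12: 11476 + 4454 + 6926 + 9071 + 6634 + 11697 = 50258
Divide by 6: 50258 / 6 = 8376.333

8376.333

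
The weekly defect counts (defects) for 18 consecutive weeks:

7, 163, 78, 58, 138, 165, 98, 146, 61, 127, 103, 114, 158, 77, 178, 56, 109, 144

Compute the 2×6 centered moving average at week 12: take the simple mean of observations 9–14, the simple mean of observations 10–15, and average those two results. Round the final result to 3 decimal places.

116.417

Sum over 9–14: 61 + 127 + 103 + 114 + 158 + 77 = 640
Sum over 10–15: 127 + 103 + 114 + 158 + 77 + 178 = 757
CMA at t=12 = (640 + 757) / (2·6) = 1397 / 12 = 116.417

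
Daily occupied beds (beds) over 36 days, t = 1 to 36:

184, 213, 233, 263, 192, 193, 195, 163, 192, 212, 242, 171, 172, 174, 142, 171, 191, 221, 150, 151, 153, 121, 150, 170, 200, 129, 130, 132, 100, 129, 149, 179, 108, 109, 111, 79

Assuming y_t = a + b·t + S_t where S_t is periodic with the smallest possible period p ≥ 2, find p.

7

First differences y_{t+1} − y_t: 29, 20, 30, -71, 1, 2, -32, 29, 20, 30, -71, 1, 2, -32, 29, 20, …
The difference pattern repeats every 7 terms and not for any smaller step, so p = 7.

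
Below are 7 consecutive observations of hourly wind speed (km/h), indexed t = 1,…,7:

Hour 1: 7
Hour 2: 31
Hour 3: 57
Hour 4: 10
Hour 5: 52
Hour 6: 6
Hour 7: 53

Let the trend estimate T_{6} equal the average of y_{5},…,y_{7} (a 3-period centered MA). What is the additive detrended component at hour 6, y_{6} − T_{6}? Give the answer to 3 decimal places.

Trend T_6 = (52 + 6 + 53) / 3 = 111/3 = 37.00000
Detrended value: 6 − 37.00000 = -31.000

-31.000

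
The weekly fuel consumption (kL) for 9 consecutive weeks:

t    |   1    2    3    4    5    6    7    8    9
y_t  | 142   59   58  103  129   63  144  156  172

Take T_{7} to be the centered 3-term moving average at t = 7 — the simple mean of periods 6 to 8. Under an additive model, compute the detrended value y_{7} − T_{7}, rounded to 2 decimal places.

23.00

Trend T_7 = (63 + 144 + 156) / 3 = 363/3 = 121.0000
Detrended value: 144 − 121.0000 = 23.00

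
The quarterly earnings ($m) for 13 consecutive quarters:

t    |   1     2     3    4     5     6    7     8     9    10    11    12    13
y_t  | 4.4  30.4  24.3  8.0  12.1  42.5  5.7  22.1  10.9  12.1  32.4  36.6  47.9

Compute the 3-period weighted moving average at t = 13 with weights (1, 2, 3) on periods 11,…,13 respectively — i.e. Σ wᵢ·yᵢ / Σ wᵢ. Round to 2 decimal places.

41.55

Weighted sum: 1·32.4 + 2·36.6 + 3·47.9 = 32.4 + 73.2 + 143.7 = 249.3
Weight total: 1 + 2 + 3 = 6
WMA = 249.3 / 6 = 41.55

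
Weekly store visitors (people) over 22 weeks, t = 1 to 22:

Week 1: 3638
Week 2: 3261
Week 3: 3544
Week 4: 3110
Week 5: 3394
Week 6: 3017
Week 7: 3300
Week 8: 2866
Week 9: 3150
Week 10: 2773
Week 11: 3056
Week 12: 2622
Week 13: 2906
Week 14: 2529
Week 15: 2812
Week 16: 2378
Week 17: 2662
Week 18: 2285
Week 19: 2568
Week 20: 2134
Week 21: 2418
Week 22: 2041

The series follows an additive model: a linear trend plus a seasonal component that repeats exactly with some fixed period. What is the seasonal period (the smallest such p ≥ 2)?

4

First differences y_{t+1} − y_t: -377, 283, -434, 284, -377, 283, -434, 284, -377, 283, …
The difference pattern repeats every 4 terms and not for any smaller step, so p = 4.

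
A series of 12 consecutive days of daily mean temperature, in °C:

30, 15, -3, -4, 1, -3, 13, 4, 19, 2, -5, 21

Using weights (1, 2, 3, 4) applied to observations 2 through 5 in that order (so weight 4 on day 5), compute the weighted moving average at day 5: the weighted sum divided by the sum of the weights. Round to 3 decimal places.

Weighted sum: 1·15 + 2·-3 + 3·-4 + 4·1 = 15 + -6 + -12 + 4 = 1
Weight total: 1 + 2 + 3 + 4 = 10
WMA = 1 / 10 = 0.100

0.100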